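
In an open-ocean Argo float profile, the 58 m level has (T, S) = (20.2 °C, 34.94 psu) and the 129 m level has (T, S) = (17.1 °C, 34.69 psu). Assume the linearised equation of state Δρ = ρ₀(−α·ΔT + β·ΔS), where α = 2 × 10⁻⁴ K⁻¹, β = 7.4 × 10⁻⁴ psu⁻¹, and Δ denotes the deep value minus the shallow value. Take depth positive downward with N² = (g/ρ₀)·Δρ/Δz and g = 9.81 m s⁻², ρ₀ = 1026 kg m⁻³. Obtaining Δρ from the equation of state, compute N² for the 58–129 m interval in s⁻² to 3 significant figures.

ΔT = -3.1 K, ΔS = -0.25 psu (deep − shallow).
Δρ/ρ₀ = −αΔT + βΔS = 6.20 × 10⁻⁴ − 1.85 × 10⁻⁴ = 4.35 × 10⁻⁴, so Δρ ≈ 0.4463 kg m⁻³.
N² = (g/ρ₀)·Δρ/Δz = g·(Δρ/ρ₀)/Δz = 9.81 × 4.35 × 10⁻⁴ / 71 = 6.0104 × 10⁻⁵ s⁻² ≈ 6.01 × 10⁻⁵ s⁻².

6.01 × 10⁻⁵ s⁻²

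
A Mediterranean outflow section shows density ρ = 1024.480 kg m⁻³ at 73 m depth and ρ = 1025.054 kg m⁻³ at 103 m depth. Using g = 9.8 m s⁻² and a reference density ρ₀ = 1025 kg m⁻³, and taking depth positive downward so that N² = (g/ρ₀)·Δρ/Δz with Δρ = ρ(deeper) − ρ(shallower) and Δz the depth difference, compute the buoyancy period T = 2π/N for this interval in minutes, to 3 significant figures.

7.74 min

Δρ = 1025.054 − 1024.480 = 0.574 kg m⁻³ over Δz = 103 − 73 = 30 m.
N² = (9.8/1025) × (0.574/30) = 1.8293 × 10⁻⁴ s⁻².
N = √(1.8293 × 10⁻⁴) = 0.013525 rad s⁻¹, so T = 2π/N = 464.56 s = 7.7427 min ≈ 7.74 min.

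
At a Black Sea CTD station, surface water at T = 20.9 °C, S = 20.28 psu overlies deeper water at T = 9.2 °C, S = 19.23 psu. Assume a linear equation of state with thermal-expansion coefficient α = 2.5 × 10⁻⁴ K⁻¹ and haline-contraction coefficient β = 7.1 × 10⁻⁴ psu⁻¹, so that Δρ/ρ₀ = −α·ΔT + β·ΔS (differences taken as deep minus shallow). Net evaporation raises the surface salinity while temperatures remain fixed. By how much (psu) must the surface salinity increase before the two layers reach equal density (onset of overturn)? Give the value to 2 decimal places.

3.07 psu

Neutral buoyancy requires −α(T_deep − T_surf) + β(S_deep − S_surf′) = 0.
S_surf′ = S_deep − (α/β)·ΔT = 19.23 − (2.5 × 10⁻⁴/7.1 × 10⁻⁴)·(-11.7) = 23.3497 psu.
Increase required: 23.3497 − 20.28 = 3.0697 psu.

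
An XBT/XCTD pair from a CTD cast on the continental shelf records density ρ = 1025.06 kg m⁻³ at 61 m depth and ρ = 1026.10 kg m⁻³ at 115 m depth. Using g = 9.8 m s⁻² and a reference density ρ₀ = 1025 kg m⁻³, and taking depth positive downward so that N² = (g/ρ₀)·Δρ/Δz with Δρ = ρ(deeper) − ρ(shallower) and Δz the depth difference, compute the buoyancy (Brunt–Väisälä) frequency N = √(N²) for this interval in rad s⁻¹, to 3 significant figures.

Δρ = 1026.10 − 1025.06 = 1.04 kg m⁻³ over Δz = 115 − 61 = 54 m.
N² = (9.8/1025) × (1.04/54) = 1.8414 × 10⁻⁴ s⁻².
N = √(1.8414 × 10⁻⁴) = 0.013570 rad s⁻¹ ≈ 0.0136 rad s⁻¹.
A positive N² confirms static stability across the interval.

0.0136 rad s⁻¹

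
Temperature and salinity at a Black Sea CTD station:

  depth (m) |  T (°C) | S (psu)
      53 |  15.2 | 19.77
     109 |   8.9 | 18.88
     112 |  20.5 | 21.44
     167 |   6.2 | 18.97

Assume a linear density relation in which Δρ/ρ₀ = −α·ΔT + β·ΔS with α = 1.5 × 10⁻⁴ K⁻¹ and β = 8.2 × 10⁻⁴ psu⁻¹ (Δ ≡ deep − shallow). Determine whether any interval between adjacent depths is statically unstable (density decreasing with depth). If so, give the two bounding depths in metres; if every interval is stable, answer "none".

Evaluate Δρ/ρ₀ = −αΔT + βΔS across each adjacent pair:
  53–109 m: −αΔT+βΔS = −(1.5 × 10⁻⁴)(-6.3)+(8.2 × 10⁻⁴)(-0.89) = 2.2 × 10⁻⁴ → stable
  109–112 m: −αΔT+βΔS = −(1.5 × 10⁻⁴)(+11.6)+(8.2 × 10⁻⁴)(+2.56) = 3.6 × 10⁻⁴ → stable
  112–167 m: −αΔT+βΔS = −(1.5 × 10⁻⁴)(-14.3)+(8.2 × 10⁻⁴)(-2.47) = 1.2 × 10⁻⁴ → stable
Every interval has Δρ > 0: the column is stably stratified throughout.

none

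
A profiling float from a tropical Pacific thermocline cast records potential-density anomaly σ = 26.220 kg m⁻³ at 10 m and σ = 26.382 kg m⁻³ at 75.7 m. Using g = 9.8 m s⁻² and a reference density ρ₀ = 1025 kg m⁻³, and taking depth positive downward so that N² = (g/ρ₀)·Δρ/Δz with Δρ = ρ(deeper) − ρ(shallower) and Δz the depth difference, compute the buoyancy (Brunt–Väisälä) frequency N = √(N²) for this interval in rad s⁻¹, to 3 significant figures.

4.86 × 10⁻³ rad s⁻¹

Δρ = 1026.382 − 1026.220 = 0.162 kg m⁻³ over Δz = 75.7 − 10 = 65.7 m.
N² = (9.8/1025) × (0.162/65.7) = 2.3575 × 10⁻⁵ s⁻².
N = √(2.3575 × 10⁻⁵) = 4.8554 × 10⁻³ rad s⁻¹ ≈ 4.86 × 10⁻³ rad s⁻¹.
Since Δρ > 0 the layer is stably stratified.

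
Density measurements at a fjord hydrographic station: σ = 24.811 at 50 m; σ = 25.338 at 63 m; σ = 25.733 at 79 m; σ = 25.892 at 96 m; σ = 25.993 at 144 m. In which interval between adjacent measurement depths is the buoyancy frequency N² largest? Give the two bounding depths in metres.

50–63 m

Compute the density gradient over each adjacent pair:
  50–63 m: Δρ/Δz = 0.527/13 = 0.041 kg m⁻⁴
  63–79 m: Δρ/Δz = 0.395/16 = 0.025 kg m⁻⁴
  79–96 m: Δρ/Δz = 0.159/17 = 9.4 × 10⁻³ kg m⁻⁴
  96–144 m: Δρ/Δz = 0.101/48 = 2.1 × 10⁻³ kg m⁻⁴
The largest gradient is in the 50–63 m interval — the pycnocline.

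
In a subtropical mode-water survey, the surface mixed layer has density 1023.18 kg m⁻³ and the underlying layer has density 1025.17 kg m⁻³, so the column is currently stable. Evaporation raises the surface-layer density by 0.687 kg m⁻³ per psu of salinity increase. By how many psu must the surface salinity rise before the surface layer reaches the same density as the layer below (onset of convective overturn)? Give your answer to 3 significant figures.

2.90 psu

Density deficit of the surface layer: 1025.17 − 1023.18 = 1.99 kg m⁻³.
Required change = 1.99 / 0.687 = 2.90 psu.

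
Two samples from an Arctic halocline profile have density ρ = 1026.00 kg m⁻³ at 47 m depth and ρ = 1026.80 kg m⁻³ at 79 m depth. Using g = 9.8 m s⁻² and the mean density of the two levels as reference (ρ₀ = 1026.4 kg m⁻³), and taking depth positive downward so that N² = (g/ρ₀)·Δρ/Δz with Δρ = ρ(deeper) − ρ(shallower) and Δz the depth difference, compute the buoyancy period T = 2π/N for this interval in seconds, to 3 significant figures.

Δρ = 1026.80 − 1026.00 = 0.80 kg m⁻³ over Δz = 79 − 47 = 32 m.
N² = (9.8/1026.4) × (0.80/32) = 2.3870 × 10⁻⁴ s⁻².
N = √(2.3870 × 10⁻⁴) = 0.015450 rad s⁻¹, so T = 2π/N = 406.68 s ≈ 407 s.

407 s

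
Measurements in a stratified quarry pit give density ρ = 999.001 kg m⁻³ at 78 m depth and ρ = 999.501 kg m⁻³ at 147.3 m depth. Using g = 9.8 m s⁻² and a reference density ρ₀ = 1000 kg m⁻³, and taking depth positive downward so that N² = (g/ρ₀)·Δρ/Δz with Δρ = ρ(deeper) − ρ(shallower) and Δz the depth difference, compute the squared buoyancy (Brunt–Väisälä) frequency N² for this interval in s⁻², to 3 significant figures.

Δρ = 999.501 − 999.001 = 0.500 kg m⁻³ over Δz = 147.3 − 78 = 69.3 m.
N² = (9.8/1000) × (0.500/69.3) = 7.0707 × 10⁻⁵ s⁻² ≈ 7.07 × 10⁻⁵ s⁻².
A positive N² confirms static stability across the interval.

7.07 × 10⁻⁵ s⁻²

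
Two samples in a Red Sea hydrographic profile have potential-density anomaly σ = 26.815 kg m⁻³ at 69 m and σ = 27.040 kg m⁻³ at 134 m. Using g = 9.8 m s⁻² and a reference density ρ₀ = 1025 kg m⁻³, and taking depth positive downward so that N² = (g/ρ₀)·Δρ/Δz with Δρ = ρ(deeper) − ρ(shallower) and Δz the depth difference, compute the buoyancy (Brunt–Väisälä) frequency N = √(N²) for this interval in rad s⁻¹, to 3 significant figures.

Δρ = 1027.040 − 1026.815 = 0.225 kg m⁻³ over Δz = 134 − 69 = 65 m.
N² = (9.8/1025) × (0.225/65) = 3.3096 × 10⁻⁵ s⁻².
N = √(3.3096 × 10⁻⁵) = 5.7529 × 10⁻³ rad s⁻¹ ≈ 5.75 × 10⁻³ rad s⁻¹.

5.75 × 10⁻³ rad s⁻¹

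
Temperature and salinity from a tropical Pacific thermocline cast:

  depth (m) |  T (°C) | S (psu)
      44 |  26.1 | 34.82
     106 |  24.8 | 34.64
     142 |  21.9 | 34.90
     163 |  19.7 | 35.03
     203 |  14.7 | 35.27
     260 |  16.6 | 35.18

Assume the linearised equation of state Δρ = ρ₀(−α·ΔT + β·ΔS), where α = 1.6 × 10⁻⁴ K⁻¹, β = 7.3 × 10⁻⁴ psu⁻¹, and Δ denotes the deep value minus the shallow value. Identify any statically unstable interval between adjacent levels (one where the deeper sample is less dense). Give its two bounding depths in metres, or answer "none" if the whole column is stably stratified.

203–260 m

Evaluate Δρ/ρ₀ = −αΔT + βΔS across each adjacent pair:
  44–106 m: −αΔT+βΔS = −(1.6 × 10⁻⁴)(-1.3)+(7.3 × 10⁻⁴)(-0.18) = 7.7 × 10⁻⁵ → stable
  106–142 m: −αΔT+βΔS = −(1.6 × 10⁻⁴)(-2.9)+(7.3 × 10⁻⁴)(+0.26) = 6.5 × 10⁻⁴ → stable
  142–163 m: −αΔT+βΔS = −(1.6 × 10⁻⁴)(-2.2)+(7.3 × 10⁻⁴)(+0.13) = 4.5 × 10⁻⁴ → stable
  163–203 m: −αΔT+βΔS = −(1.6 × 10⁻⁴)(-5.0)+(7.3 × 10⁻⁴)(+0.24) = 9.8 × 10⁻⁴ → stable
  203–260 m: −αΔT+βΔS = −(1.6 × 10⁻⁴)(+1.9)+(7.3 × 10⁻⁴)(-0.09) = -3.7 × 10⁻⁴ → UNSTABLE
The 203–260 m interval has Δρ < 0: lighter water underlies denser water.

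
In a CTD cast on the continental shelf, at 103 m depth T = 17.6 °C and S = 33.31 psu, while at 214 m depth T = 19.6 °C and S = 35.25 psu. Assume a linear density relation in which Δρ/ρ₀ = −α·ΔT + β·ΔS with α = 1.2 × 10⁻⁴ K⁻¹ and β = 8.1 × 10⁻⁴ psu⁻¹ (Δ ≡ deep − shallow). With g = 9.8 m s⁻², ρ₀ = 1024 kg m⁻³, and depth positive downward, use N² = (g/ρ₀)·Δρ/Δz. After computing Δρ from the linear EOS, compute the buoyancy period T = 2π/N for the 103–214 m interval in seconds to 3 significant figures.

580 s

ΔT = +2.0 K, ΔS = +1.94 psu (deep − shallow).
Δρ/ρ₀ = −αΔT + βΔS = -2.40 × 10⁻⁴ + 1.5714 × 10⁻³ = 1.3314 × 10⁻³, so Δρ ≈ 1.363 kg m⁻³.
N² = (g/ρ₀)·Δρ/Δz = g·(Δρ/ρ₀)/Δz = 9.8 × 1.3314 × 10⁻³ / 111 = 1.1755 × 10⁻⁴ s⁻².
N = √(1.1755 × 10⁻⁴) = 0.010842 rad s⁻¹ → T = 2π/N = 579.52 s ≈ 580 s.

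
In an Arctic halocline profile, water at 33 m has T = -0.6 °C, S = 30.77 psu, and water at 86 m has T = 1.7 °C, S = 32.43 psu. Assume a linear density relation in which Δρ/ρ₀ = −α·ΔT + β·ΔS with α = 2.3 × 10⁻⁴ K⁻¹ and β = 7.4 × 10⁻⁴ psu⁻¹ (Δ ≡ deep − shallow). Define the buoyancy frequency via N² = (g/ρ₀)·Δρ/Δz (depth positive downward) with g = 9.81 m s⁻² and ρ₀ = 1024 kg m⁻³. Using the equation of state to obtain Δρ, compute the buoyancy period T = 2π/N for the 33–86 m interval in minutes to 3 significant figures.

ΔT = +2.3 K, ΔS = +1.66 psu (deep − shallow).
Δρ/ρ₀ = −αΔT + βΔS = -5.29 × 10⁻⁴ + 1.2284 × 10⁻³ = 6.994 × 10⁻⁴, so Δρ ≈ 0.7162 kg m⁻³.
N² = (g/ρ₀)·Δρ/Δz = g·(Δρ/ρ₀)/Δz = 9.81 × 6.994 × 10⁻⁴ / 53 = 1.2945 × 10⁻⁴ s⁻².
N = √(1.2945 × 10⁻⁴) = 0.011378 rad s⁻¹ → T = 2π/N = 552.22 s = 9.2037 min ≈ 9.20 min.

9.20 min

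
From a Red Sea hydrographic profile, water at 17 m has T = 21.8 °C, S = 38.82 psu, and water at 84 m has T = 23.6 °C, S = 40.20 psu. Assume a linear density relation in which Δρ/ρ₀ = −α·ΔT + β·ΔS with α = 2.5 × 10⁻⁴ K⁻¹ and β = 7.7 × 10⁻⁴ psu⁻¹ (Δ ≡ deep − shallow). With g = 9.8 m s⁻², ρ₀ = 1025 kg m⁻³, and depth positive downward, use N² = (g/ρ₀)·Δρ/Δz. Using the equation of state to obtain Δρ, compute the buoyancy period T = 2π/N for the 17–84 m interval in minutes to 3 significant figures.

ΔT = +1.8 K, ΔS = +1.38 psu (deep − shallow).
Δρ/ρ₀ = −αΔT + βΔS = -4.50 × 10⁻⁴ + 1.0626 × 10⁻³ = 6.126 × 10⁻⁴, so Δρ ≈ 0.6279 kg m⁻³.
N² = (g/ρ₀)·Δρ/Δz = g·(Δρ/ρ₀)/Δz = 9.8 × 6.126 × 10⁻⁴ / 67 = 8.9604 × 10⁻⁵ s⁻².
N = √(8.9604 × 10⁻⁵) = 9.4659 × 10⁻³ rad s⁻¹ → T = 2π/N = 663.77 s = 11.063 min ≈ 11.1 min.

11.1 min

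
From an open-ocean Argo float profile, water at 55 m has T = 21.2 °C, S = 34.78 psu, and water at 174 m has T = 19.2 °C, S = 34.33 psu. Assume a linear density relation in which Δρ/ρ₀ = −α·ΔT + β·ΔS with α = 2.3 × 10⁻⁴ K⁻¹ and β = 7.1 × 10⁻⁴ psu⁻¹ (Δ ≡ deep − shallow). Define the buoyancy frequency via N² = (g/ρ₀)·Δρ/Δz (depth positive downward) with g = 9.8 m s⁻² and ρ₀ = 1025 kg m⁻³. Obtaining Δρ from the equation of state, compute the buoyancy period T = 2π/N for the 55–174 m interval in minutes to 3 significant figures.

ΔT = -2.0 K, ΔS = -0.45 psu (deep − shallow).
Δρ/ρ₀ = −αΔT + βΔS = 4.60 × 10⁻⁴ − 3.195 × 10⁻⁴ = 1.405 × 10⁻⁴, so Δρ ≈ 0.1440 kg m⁻³.
N² = (g/ρ₀)·Δρ/Δz = g·(Δρ/ρ₀)/Δz = 9.8 × 1.405 × 10⁻⁴ / 119 = 1.1571 × 10⁻⁵ s⁻².
N = √(1.1571 × 10⁻⁵) = 3.4016 × 10⁻³ rad s⁻¹ → T = 2π/N = 1.8471 × 10³ s = 30.785 min ≈ 30.8 min.

30.8 min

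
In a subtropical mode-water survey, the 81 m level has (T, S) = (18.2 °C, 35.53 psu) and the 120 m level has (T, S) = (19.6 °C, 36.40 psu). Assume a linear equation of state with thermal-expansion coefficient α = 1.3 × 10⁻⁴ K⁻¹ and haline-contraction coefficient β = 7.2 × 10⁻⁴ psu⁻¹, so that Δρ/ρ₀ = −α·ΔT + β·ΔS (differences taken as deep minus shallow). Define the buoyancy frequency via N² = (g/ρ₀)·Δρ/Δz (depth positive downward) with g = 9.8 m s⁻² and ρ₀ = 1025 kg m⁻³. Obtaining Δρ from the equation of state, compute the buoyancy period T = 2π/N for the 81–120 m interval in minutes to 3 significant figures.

ΔT = +1.4 K, ΔS = +0.87 psu (deep − shallow).
Δρ/ρ₀ = −αΔT + βΔS = -1.82 × 10⁻⁴ + 6.264 × 10⁻⁴ = 4.444 × 10⁻⁴, so Δρ ≈ 0.4555 kg m⁻³.
N² = (g/ρ₀)·Δρ/Δz = g·(Δρ/ρ₀)/Δz = 9.8 × 4.444 × 10⁻⁴ / 39 = 1.1167 × 10⁻⁴ s⁻².
N = √(1.1167 × 10⁻⁴) = 0.010567 rad s⁻¹ → T = 2π/N = 594.60 s = 9.9100 min ≈ 9.91 min.

9.91 min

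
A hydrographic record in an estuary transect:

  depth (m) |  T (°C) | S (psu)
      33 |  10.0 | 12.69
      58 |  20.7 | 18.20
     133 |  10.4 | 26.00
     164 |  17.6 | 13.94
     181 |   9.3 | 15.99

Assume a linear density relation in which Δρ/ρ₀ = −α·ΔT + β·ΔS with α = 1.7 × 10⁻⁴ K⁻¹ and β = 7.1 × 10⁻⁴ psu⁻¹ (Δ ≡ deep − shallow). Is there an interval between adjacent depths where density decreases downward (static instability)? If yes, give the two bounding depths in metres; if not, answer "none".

133–164 m

Evaluate Δρ/ρ₀ = −αΔT + βΔS across each adjacent pair:
  33–58 m: −αΔT+βΔS = −(1.7 × 10⁻⁴)(+10.7)+(7.1 × 10⁻⁴)(+5.51) = 2.1 × 10⁻³ → stable
  58–133 m: −αΔT+βΔS = −(1.7 × 10⁻⁴)(-10.3)+(7.1 × 10⁻⁴)(+7.80) = 7.3 × 10⁻³ → stable
  133–164 m: −αΔT+βΔS = −(1.7 × 10⁻⁴)(+7.2)+(7.1 × 10⁻⁴)(-12.06) = -9.8 × 10⁻³ → UNSTABLE
  164–181 m: −αΔT+βΔS = −(1.7 × 10⁻⁴)(-8.3)+(7.1 × 10⁻⁴)(+2.05) = 2.9 × 10⁻³ → stable
The 133–164 m interval has Δρ < 0: lighter water underlies denser water.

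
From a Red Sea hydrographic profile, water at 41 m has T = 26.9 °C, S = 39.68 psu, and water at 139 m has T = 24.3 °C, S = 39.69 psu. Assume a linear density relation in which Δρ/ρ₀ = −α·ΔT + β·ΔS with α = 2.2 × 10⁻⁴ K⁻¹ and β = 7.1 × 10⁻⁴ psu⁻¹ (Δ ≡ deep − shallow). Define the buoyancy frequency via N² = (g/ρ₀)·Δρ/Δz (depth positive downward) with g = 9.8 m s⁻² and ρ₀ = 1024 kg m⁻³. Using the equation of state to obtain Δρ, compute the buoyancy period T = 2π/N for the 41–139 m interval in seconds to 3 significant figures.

ΔT = -2.6 K, ΔS = +0.01 psu (deep − shallow).
Δρ/ρ₀ = −αΔT + βΔS = 5.72 × 10⁻⁴ + 7.10 × 10⁻⁶ = 5.791 × 10⁻⁴, so Δρ ≈ 0.5930 kg m⁻³.
N² = (g/ρ₀)·Δρ/Δz = g·(Δρ/ρ₀)/Δz = 9.8 × 5.791 × 10⁻⁴ / 98 = 5.7910 × 10⁻⁵ s⁻².
N = √(5.7910 × 10⁻⁵) = 7.6099 × 10⁻³ rad s⁻¹ → T = 2π/N = 825.66 s ≈ 826 s.

826 s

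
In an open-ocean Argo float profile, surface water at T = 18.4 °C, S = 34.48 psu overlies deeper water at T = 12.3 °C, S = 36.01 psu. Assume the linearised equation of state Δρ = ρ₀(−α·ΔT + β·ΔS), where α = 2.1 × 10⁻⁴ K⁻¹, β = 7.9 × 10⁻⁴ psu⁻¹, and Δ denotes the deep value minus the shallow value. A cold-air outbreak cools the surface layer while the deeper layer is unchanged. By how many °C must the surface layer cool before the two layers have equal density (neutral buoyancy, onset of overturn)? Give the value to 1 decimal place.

Neutral buoyancy requires Δρ = 0, i.e. −α(T_deep − T_surf′) + β(S_deep − S_surf) = 0.
T_surf′ = T_deep − (β/α)·ΔS = 12.3 − (7.9 × 10⁻⁴/2.1 × 10⁻⁴)·(+1.53) = 6.544 °C.
Cooling required: 18.4 − (6.544) = 11.856 °C.

11.9 °C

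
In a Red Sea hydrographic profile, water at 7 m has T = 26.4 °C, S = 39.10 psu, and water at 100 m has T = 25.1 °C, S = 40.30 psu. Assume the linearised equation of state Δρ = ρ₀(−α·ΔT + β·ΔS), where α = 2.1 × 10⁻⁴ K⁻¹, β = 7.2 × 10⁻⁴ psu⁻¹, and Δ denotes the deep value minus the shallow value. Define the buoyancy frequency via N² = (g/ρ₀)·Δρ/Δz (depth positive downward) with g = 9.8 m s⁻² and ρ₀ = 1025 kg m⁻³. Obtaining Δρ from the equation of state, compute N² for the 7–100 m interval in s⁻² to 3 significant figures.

ΔT = -1.3 K, ΔS = +1.20 psu (deep − shallow).
Δρ/ρ₀ = −αΔT + βΔS = 2.73 × 10⁻⁴ + 8.64 × 10⁻⁴ = 1.137 × 10⁻³, so Δρ ≈ 1.165 kg m⁻³.
N² = (g/ρ₀)·Δρ/Δz = g·(Δρ/ρ₀)/Δz = 9.8 × 1.137 × 10⁻³ / 93 = 1.1981 × 10⁻⁴ s⁻² ≈ 1.20 × 10⁻⁴ s⁻².

1.20 × 10⁻⁴ s⁻²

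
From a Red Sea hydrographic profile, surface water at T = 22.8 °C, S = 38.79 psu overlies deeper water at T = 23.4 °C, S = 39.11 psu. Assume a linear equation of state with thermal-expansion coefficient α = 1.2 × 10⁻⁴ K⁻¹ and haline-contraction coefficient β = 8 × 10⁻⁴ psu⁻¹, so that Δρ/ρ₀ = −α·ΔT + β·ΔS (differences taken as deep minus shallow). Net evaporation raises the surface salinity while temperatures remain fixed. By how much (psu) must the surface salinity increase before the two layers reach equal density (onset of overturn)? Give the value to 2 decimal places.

0.23 psu

Neutral buoyancy requires −α(T_deep − T_surf) + β(S_deep − S_surf′) = 0.
S_surf′ = S_deep − (α/β)·ΔT = 39.11 − (1.2 × 10⁻⁴/8 × 10⁻⁴)·(+0.6) = 39.0200 psu.
Increase required: 39.0200 − 38.79 = 0.2300 psu.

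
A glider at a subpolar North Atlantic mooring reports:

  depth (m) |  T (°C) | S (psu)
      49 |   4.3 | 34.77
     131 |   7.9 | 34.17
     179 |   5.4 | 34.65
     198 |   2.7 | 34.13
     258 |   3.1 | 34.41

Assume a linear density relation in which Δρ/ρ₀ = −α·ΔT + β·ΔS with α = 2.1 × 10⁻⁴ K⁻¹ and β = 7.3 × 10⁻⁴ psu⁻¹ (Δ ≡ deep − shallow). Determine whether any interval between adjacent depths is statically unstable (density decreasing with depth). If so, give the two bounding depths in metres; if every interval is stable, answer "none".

49–131 m

Evaluate Δρ/ρ₀ = −αΔT + βΔS across each adjacent pair:
  49–131 m: −αΔT+βΔS = −(2.1 × 10⁻⁴)(+3.6)+(7.3 × 10⁻⁴)(-0.60) = -1.2 × 10⁻³ → UNSTABLE
  131–179 m: −αΔT+βΔS = −(2.1 × 10⁻⁴)(-2.5)+(7.3 × 10⁻⁴)(+0.48) = 8.8 × 10⁻⁴ → stable
  179–198 m: −αΔT+βΔS = −(2.1 × 10⁻⁴)(-2.7)+(7.3 × 10⁻⁴)(-0.52) = 1.9 × 10⁻⁴ → stable
  198–258 m: −αΔT+βΔS = −(2.1 × 10⁻⁴)(+0.4)+(7.3 × 10⁻⁴)(+0.28) = 1.2 × 10⁻⁴ → stable
The 49–131 m interval has Δρ < 0: lighter water underlies denser water.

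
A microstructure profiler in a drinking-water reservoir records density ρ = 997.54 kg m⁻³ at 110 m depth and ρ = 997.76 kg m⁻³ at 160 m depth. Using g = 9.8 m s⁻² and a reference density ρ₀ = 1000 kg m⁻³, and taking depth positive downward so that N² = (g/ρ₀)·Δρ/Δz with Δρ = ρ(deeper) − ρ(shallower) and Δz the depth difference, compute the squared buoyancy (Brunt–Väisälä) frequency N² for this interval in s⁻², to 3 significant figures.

Δρ = 997.76 − 997.54 = 0.22 kg m⁻³ over Δz = 160 − 110 = 50 m.
N² = (9.8/1000) × (0.22/50) = 4.3120 × 10⁻⁵ s⁻² ≈ 4.31 × 10⁻⁵ s⁻².

4.31 × 10⁻⁵ s⁻²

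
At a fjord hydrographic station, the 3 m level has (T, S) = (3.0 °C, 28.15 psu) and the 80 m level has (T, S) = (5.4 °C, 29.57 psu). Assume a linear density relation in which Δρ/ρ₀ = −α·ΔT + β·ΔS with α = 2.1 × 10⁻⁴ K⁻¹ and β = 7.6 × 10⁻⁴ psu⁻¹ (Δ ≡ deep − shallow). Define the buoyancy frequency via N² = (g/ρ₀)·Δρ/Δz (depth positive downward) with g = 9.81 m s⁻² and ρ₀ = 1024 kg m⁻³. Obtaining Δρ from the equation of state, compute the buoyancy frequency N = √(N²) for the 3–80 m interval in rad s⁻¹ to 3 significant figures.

ΔT = +2.4 K, ΔS = +1.42 psu (deep − shallow).
Δρ/ρ₀ = −αΔT + βΔS = -5.04 × 10⁻⁴ + 1.0792 × 10⁻³ = 5.752 × 10⁻⁴, so Δρ ≈ 0.5890 kg m⁻³.
N² = (g/ρ₀)·Δρ/Δz = g·(Δρ/ρ₀)/Δz = 9.81 × 5.752 × 10⁻⁴ / 77 = 7.3282 × 10⁻⁵ s⁻².
N = √(7.3282 × 10⁻⁵) = 8.5605 × 10⁻³ rad s⁻¹ ≈ 8.56 × 10⁻³ rad s⁻¹.

8.56 × 10⁻³ rad s⁻¹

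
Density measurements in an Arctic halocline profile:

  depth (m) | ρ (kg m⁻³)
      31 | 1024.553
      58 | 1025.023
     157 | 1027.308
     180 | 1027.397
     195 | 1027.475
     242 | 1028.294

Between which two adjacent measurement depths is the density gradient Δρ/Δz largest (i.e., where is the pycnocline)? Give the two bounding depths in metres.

Compute the density gradient over each adjacent pair:
  31–58 m: Δρ/Δz = 0.470/27 = 0.017 kg m⁻⁴
  58–157 m: Δρ/Δz = 2.285/99 = 0.023 kg m⁻⁴
  157–180 m: Δρ/Δz = 0.089/23 = 3.9 × 10⁻³ kg m⁻⁴
  180–195 m: Δρ/Δz = 0.078/15 = 5.2 × 10⁻³ kg m⁻⁴
  195–242 m: Δρ/Δz = 0.819/47 = 0.017 kg m⁻⁴
The largest gradient is in the 58–157 m interval — the pycnocline.

58–157 m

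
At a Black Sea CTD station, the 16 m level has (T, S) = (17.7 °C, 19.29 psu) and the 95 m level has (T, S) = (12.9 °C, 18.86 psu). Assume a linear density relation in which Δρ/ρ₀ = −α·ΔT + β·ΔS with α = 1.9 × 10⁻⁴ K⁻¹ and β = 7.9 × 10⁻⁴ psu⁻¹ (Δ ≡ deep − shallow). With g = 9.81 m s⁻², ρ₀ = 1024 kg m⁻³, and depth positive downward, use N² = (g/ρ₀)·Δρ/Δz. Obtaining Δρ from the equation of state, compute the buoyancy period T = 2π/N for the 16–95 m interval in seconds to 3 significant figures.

745 s

ΔT = -4.8 K, ΔS = -0.43 psu (deep − shallow).
Δρ/ρ₀ = −αΔT + βΔS = 9.12 × 10⁻⁴ − 3.397 × 10⁻⁴ = 5.723 × 10⁻⁴, so Δρ ≈ 0.5860 kg m⁻³.
N² = (g/ρ₀)·Δρ/Δz = g·(Δρ/ρ₀)/Δz = 9.81 × 5.723 × 10⁻⁴ / 79 = 7.1067 × 10⁻⁵ s⁻².
N = √(7.1067 × 10⁻⁵) = 8.4301 × 10⁻³ rad s⁻¹ → T = 2π/N = 745.33 s ≈ 745 s.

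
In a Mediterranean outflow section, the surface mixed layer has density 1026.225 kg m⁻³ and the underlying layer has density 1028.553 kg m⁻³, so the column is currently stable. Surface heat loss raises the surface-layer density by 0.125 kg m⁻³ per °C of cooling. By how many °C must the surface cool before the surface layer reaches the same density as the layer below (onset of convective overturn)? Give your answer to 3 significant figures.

Density deficit of the surface layer: 1028.553 − 1026.225 = 2.328 kg m⁻³.
Required change = 2.328 / 0.125 = 18.6 °C.

18.6 °C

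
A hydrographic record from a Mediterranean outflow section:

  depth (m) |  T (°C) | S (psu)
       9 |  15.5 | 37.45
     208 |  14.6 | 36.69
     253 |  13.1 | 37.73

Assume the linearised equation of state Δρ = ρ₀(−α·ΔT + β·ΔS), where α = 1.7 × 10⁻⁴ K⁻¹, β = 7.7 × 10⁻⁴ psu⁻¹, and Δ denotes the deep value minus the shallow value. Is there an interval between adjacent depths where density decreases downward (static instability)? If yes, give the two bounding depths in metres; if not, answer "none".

Evaluate Δρ/ρ₀ = −αΔT + βΔS across each adjacent pair:
  9–208 m: −αΔT+βΔS = −(1.7 × 10⁻⁴)(-0.9)+(7.7 × 10⁻⁴)(-0.76) = -4.3 × 10⁻⁴ → UNSTABLE
  208–253 m: −αΔT+βΔS = −(1.7 × 10⁻⁴)(-1.5)+(7.7 × 10⁻⁴)(+1.04) = 1.1 × 10⁻³ → stable
The 9–208 m interval has Δρ < 0: lighter water underlies denser water.

9–208 m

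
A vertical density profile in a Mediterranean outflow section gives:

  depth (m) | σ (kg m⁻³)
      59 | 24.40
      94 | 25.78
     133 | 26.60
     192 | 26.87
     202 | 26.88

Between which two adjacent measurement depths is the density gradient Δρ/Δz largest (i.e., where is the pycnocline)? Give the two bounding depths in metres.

Compute the density gradient over each adjacent pair:
  59–94 m: Δρ/Δz = 1.38/35 = 0.039 kg m⁻⁴
  94–133 m: Δρ/Δz = 0.82/39 = 0.021 kg m⁻⁴
  133–192 m: Δρ/Δz = 0.27/59 = 4.6 × 10⁻³ kg m⁻⁴
  192–202 m: Δρ/Δz = 0.01/10 = 1.0 × 10⁻³ kg m⁻⁴
The largest gradient is in the 59–94 m interval — the pycnocline.

59–94 m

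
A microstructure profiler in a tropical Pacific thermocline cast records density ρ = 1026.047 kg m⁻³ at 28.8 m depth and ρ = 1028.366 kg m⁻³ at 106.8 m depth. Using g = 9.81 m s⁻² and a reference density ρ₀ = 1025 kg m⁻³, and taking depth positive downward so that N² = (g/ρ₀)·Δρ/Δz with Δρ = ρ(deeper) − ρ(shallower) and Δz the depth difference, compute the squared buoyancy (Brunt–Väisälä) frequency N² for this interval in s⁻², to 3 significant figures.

2.85 × 10⁻⁴ s⁻²

Δρ = 1028.366 − 1026.047 = 2.319 kg m⁻³ over Δz = 106.8 − 28.8 = 78 m.
N² = (9.81/1025) × (2.319/78) = 2.8455 × 10⁻⁴ s⁻² ≈ 2.85 × 10⁻⁴ s⁻².
Since Δρ > 0 the layer is stably stratified.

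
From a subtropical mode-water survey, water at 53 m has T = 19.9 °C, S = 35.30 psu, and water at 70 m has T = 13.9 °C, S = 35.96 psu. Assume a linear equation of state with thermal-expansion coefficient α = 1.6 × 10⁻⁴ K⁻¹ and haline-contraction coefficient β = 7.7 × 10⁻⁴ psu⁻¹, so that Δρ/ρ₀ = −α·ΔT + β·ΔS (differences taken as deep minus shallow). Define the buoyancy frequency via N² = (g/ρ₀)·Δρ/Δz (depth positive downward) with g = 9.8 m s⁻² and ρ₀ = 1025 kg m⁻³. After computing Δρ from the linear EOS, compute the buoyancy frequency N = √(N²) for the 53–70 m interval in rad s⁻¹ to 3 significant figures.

0.0291 rad s⁻¹

ΔT = -6.0 K, ΔS = +0.66 psu (deep − shallow).
Δρ/ρ₀ = −αΔT + βΔS = 9.60 × 10⁻⁴ + 5.082 × 10⁻⁴ = 1.4682 × 10⁻³, so Δρ ≈ 1.505 kg m⁻³.
N² = (g/ρ₀)·Δρ/Δz = g·(Δρ/ρ₀)/Δz = 9.8 × 1.4682 × 10⁻³ / 17 = 8.4637 × 10⁻⁴ s⁻².
N = √(8.4637 × 10⁻⁴) = 0.029092 rad s⁻¹ ≈ 0.0291 rad s⁻¹.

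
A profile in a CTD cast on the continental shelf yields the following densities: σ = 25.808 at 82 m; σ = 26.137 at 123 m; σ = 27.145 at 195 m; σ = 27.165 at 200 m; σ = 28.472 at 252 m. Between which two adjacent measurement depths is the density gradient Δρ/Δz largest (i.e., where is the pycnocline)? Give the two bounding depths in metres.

200–252 m

Compute the density gradient over each adjacent pair:
  82–123 m: Δρ/Δz = 0.329/41 = 8.0 × 10⁻³ kg m⁻⁴
  123–195 m: Δρ/Δz = 1.008/72 = 0.014 kg m⁻⁴
  195–200 m: Δρ/Δz = 0.020/5 = 4.0 × 10⁻³ kg m⁻⁴
  200–252 m: Δρ/Δz = 1.307/52 = 0.025 kg m⁻⁴
The largest gradient is in the 200–252 m interval — the pycnocline.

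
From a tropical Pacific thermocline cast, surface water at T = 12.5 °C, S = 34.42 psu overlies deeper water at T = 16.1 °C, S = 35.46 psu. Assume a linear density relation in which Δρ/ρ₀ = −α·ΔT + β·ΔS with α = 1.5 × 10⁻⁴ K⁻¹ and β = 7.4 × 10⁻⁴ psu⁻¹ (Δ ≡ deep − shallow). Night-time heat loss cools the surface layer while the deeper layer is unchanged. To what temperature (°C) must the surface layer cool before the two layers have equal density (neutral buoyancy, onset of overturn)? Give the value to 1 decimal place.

Neutral buoyancy requires Δρ = 0, i.e. −α(T_deep − T_surf′) + β(S_deep − S_surf) = 0.
T_surf′ = T_deep − (β/α)·ΔS = 16.1 − (7.4 × 10⁻⁴/1.5 × 10⁻⁴)·(+1.04) = 10.969 °C.
Cooling required: 12.5 − (10.969) = 1.531 °C.

11.0 °C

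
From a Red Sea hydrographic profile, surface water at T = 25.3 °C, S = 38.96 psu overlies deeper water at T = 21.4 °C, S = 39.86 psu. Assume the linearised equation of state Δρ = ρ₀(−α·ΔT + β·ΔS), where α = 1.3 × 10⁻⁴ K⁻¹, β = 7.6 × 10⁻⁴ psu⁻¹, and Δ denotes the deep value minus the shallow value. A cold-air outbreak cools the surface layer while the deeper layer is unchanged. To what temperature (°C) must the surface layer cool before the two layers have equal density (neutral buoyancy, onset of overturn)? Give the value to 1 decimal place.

16.1 °C

Neutral buoyancy requires Δρ = 0, i.e. −α(T_deep − T_surf′) + β(S_deep − S_surf) = 0.
T_surf′ = T_deep − (β/α)·ΔS = 21.4 − (7.6 × 10⁻⁴/1.3 × 10⁻⁴)·(+0.90) = 16.138 °C.
Cooling required: 25.3 − (16.138) = 9.162 °C.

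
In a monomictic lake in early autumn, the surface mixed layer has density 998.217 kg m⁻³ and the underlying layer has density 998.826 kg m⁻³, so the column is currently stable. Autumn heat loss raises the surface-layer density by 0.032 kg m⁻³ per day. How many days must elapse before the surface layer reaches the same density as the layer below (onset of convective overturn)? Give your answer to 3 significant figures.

Density deficit of the surface layer: 998.826 − 998.217 = 0.609 kg m⁻³.
Required change = 0.609 / 0.032 = 19.0 days.

19.0 days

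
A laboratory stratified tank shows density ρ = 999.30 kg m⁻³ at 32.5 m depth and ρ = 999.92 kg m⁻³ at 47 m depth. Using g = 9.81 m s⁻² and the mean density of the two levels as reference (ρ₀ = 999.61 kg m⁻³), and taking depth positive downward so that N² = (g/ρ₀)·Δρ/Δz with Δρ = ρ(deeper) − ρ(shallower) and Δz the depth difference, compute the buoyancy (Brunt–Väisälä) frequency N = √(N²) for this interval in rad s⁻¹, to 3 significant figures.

0.0205 rad s⁻¹

Δρ = 999.92 − 999.30 = 0.62 kg m⁻³ over Δz = 47 − 32.5 = 14.5 m.
N² = (9.81/999.61) × (0.62/14.5) = 4.1963 × 10⁻⁴ s⁻².
N = √(4.1963 × 10⁻⁴) = 0.020485 rad s⁻¹ ≈ 0.0205 rad s⁻¹.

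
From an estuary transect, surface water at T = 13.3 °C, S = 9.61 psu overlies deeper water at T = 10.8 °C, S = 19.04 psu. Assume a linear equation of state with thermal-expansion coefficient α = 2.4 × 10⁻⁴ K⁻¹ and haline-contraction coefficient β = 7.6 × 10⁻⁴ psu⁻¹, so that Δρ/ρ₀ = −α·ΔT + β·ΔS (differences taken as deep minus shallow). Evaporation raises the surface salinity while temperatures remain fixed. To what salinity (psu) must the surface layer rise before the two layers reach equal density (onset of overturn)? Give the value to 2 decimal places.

19.83 psu

Neutral buoyancy requires −α(T_deep − T_surf) + β(S_deep − S_surf′) = 0.
S_surf′ = S_deep − (α/β)·ΔT = 19.04 − (2.4 × 10⁻⁴/7.6 × 10⁻⁴)·(-2.5) = 19.8295 psu.
Increase required: 19.8295 − 9.61 = 10.2195 psu.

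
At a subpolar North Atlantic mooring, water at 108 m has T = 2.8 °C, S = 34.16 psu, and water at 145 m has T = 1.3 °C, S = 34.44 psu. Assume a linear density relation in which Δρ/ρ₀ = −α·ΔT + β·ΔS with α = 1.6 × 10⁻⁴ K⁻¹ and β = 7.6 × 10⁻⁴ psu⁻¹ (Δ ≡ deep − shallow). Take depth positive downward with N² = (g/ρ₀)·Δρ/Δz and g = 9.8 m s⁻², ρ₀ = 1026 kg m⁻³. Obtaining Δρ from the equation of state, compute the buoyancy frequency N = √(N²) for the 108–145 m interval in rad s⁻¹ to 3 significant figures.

0.0110 rad s⁻¹

ΔT = -1.5 K, ΔS = +0.28 psu (deep − shallow).
Δρ/ρ₀ = −αΔT + βΔS = 2.40 × 10⁻⁴ + 2.128 × 10⁻⁴ = 4.528 × 10⁻⁴, so Δρ ≈ 0.4646 kg m⁻³.
N² = (g/ρ₀)·Δρ/Δz = g·(Δρ/ρ₀)/Δz = 9.8 × 4.528 × 10⁻⁴ / 37 = 1.1993 × 10⁻⁴ s⁻².
N = √(1.1993 × 10⁻⁴) = 0.010951 rad s⁻¹ ≈ 0.0110 rad s⁻¹.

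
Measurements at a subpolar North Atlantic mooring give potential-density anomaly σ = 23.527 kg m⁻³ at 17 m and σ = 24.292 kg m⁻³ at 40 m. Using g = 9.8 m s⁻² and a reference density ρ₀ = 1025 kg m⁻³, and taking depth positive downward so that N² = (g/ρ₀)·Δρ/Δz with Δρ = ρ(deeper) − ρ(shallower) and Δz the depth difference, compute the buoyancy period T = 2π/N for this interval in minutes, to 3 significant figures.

5.87 min

Δρ = 1024.292 − 1023.527 = 0.765 kg m⁻³ over Δz = 40 − 17 = 23 m.
N² = (9.8/1025) × (0.765/23) = 3.1801 × 10⁻⁴ s⁻².
N = √(3.1801 × 10⁻⁴) = 0.017833 rad s⁻¹, so T = 2π/N = 352.33 s = 5.8722 min ≈ 5.87 min.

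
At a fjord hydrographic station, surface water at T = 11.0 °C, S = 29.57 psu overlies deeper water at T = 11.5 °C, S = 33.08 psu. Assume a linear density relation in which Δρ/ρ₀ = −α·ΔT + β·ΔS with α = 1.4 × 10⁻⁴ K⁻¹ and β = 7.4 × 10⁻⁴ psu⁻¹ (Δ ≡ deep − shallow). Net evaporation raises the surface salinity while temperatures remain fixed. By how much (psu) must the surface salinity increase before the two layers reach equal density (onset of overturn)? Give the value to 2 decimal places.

3.42 psu

Neutral buoyancy requires −α(T_deep − T_surf) + β(S_deep − S_surf′) = 0.
S_surf′ = S_deep − (α/β)·ΔT = 33.08 − (1.4 × 10⁻⁴/7.4 × 10⁻⁴)·(+0.5) = 32.9854 psu.
Increase required: 32.9854 − 29.57 = 3.4154 psu.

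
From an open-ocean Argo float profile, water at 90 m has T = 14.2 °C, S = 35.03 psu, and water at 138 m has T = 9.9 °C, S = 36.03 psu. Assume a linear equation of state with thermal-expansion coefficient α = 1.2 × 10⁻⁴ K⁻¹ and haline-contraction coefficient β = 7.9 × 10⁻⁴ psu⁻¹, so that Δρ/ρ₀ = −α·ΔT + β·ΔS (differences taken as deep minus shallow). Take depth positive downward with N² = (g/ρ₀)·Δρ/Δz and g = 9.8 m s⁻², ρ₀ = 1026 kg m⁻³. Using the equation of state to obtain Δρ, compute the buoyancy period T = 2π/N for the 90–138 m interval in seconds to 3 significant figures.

ΔT = -4.3 K, ΔS = +1.00 psu (deep − shallow).
Δρ/ρ₀ = −αΔT + βΔS = 5.16 × 10⁻⁴ + 7.90 × 10⁻⁴ = 1.306 × 10⁻³, so Δρ ≈ 1.340 kg m⁻³.
N² = (g/ρ₀)·Δρ/Δz = g·(Δρ/ρ₀)/Δz = 9.8 × 1.306 × 10⁻³ / 48 = 2.6664 × 10⁻⁴ s⁻².
N = √(2.6664 × 10⁻⁴) = 0.016329 rad s⁻¹ → T = 2π/N = 384.79 s ≈ 385 s.

385 s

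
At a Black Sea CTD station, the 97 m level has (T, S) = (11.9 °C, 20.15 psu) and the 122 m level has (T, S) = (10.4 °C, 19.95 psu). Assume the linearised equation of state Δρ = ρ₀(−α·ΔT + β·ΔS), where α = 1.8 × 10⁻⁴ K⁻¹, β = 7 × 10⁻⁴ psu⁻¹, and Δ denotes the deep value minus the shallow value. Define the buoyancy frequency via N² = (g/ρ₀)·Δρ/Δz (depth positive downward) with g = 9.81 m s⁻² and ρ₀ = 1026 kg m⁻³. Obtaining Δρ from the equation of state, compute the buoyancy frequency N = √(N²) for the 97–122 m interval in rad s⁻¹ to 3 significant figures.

ΔT = -1.5 K, ΔS = -0.20 psu (deep − shallow).
Δρ/ρ₀ = −αΔT + βΔS = 2.70 × 10⁻⁴ − 1.40 × 10⁻⁴ = 1.30 × 10⁻⁴, so Δρ ≈ 0.1334 kg m⁻³.
N² = (g/ρ₀)·Δρ/Δz = g·(Δρ/ρ₀)/Δz = 9.81 × 1.30 × 10⁻⁴ / 25 = 5.1012 × 10⁻⁵ s⁻².
N = √(5.1012 × 10⁻⁵) = 7.1423 × 10⁻³ rad s⁻¹ ≈ 7.14 × 10⁻³ rad s⁻¹.

7.14 × 10⁻³ rad s⁻¹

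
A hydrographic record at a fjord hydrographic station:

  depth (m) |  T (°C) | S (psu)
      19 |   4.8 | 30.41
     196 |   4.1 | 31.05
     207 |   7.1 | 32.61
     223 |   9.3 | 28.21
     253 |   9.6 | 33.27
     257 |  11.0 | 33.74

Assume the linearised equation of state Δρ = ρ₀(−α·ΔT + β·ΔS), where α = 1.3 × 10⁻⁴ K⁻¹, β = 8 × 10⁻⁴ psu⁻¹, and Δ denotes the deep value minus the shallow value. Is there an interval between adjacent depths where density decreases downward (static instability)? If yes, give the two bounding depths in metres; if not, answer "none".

207–223 m

Evaluate Δρ/ρ₀ = −αΔT + βΔS across each adjacent pair:
  19–196 m: −αΔT+βΔS = −(1.3 × 10⁻⁴)(-0.7)+(8 × 10⁻⁴)(+0.64) = 6.0 × 10⁻⁴ → stable
  196–207 m: −αΔT+βΔS = −(1.3 × 10⁻⁴)(+3.0)+(8 × 10⁻⁴)(+1.56) = 8.6 × 10⁻⁴ → stable
  207–223 m: −αΔT+βΔS = −(1.3 × 10⁻⁴)(+2.2)+(8 × 10⁻⁴)(-4.40) = -3.8 × 10⁻³ → UNSTABLE
  223–253 m: −αΔT+βΔS = −(1.3 × 10⁻⁴)(+0.3)+(8 × 10⁻⁴)(+5.06) = 4.0 × 10⁻³ → stable
  253–257 m: −αΔT+βΔS = −(1.3 × 10⁻⁴)(+1.4)+(8 × 10⁻⁴)(+0.47) = 1.9 × 10⁻⁴ → stable
The 207–223 m interval has Δρ < 0: lighter water underlies denser water.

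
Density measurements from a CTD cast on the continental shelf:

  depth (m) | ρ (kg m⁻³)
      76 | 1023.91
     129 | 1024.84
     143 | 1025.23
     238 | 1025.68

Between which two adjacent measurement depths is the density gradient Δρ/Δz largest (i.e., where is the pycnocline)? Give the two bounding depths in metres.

Compute the density gradient over each adjacent pair:
  76–129 m: Δρ/Δz = 0.93/53 = 0.018 kg m⁻⁴
  129–143 m: Δρ/Δz = 0.39/14 = 0.028 kg m⁻⁴
  143–238 m: Δρ/Δz = 0.45/95 = 4.7 × 10⁻³ kg m⁻⁴
The largest gradient is in the 129–143 m interval — the pycnocline.

129–143 m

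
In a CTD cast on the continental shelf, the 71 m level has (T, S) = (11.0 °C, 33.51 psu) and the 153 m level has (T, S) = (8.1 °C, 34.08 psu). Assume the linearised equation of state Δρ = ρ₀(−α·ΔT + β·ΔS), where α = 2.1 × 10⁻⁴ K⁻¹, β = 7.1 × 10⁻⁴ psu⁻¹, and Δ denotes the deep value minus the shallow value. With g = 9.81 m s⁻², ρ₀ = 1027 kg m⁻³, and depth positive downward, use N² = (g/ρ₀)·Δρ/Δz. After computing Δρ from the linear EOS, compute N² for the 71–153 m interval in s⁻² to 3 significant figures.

ΔT = -2.9 K, ΔS = +0.57 psu (deep − shallow).
Δρ/ρ₀ = −αΔT + βΔS = 6.09 × 10⁻⁴ + 4.047 × 10⁻⁴ = 1.0137 × 10⁻³, so Δρ ≈ 1.041 kg m⁻³.
N² = (g/ρ₀)·Δρ/Δz = g·(Δρ/ρ₀)/Δz = 9.81 × 1.0137 × 10⁻³ / 82 = 1.2127 × 10⁻⁴ s⁻² ≈ 1.21 × 10⁻⁴ s⁻².

1.21 × 10⁻⁴ s⁻²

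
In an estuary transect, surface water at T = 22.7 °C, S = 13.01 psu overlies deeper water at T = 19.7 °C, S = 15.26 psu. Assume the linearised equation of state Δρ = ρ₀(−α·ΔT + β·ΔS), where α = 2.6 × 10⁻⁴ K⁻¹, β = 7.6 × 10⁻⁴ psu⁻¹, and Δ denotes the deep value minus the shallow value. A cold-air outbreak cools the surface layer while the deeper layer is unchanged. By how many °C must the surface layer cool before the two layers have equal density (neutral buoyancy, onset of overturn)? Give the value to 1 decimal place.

Neutral buoyancy requires Δρ = 0, i.e. −α(T_deep − T_surf′) + β(S_deep − S_surf) = 0.
T_surf′ = T_deep − (β/α)·ΔS = 19.7 − (7.6 × 10⁻⁴/2.6 × 10⁻⁴)·(+2.25) = 13.123 °C.
Cooling required: 22.7 − (13.123) = 9.577 °C.

9.6 °C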